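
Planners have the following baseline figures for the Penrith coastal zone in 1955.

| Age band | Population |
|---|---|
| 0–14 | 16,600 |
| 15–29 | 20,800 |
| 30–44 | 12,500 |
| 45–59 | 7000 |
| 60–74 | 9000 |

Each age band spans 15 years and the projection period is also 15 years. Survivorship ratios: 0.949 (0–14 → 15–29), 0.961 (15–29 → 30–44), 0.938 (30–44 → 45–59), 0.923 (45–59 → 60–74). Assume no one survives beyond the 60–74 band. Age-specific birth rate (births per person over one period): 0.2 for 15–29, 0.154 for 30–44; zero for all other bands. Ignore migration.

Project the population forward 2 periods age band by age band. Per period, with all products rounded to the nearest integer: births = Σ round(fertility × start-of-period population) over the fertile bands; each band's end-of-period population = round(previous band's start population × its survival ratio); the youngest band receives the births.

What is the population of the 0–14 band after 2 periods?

Numbering the groups 1..5 from youngest to oldest:
After projecting period 1:
Births: 20800 × 0.2 = 4160, 12500 × 0.154 = 1925 — total 6085
Group 2: 16600 × 0.949 = 15753
Group 3: 20800 × 0.961 = 19989
Group 4: 12500 × 0.938 = 11725
Group 5: 7000 × 0.923 = 6461
End of period: [6085, 15753, 19989, 11725, 6461]
After projecting period 2:
Births: 15753 × 0.2 = 3151, 19989 × 0.154 = 3078 — total 6229
Group 2: 6085 × 0.949 = 5775
Group 3: 15753 × 0.961 = 15139
Group 4: 19989 × 0.938 = 18750
Group 5: 11725 × 0.923 = 10822
End of period: [6229, 5775, 15139, 18750, 10822]

6229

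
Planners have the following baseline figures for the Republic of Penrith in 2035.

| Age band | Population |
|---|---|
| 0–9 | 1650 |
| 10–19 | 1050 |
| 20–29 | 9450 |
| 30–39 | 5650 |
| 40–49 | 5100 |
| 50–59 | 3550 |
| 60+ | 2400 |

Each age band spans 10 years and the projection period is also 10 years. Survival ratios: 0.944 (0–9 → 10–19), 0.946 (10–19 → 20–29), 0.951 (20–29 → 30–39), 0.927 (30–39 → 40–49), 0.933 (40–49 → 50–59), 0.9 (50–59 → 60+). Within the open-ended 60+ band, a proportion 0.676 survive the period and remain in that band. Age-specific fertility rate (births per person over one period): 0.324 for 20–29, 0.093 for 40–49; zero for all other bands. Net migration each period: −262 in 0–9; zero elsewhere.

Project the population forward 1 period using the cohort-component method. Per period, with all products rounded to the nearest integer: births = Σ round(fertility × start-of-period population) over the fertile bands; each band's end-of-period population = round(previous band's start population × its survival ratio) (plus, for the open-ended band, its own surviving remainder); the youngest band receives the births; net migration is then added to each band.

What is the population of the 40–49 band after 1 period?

Period 1.
Births: 9450 × 0.324 = 3062 ; 5100 × 0.093 = 474 ⇒ total 3536
10–19: 1650 × 0.944 = 1558
20–29: 1050 × 0.946 = 993
30–39: 9450 × 0.951 = 8987
40–49: 5650 × 0.927 = 5238
50–59: 5100 × 0.933 = 4758
60+: 3550 × 0.9 + 2400 × 0.676 = 3195 + 1622 = 4817
Net migration: 0–9 − 262 → 3274
End of period: [3274, 1558, 993, 8987, 5238, 4758, 4817]

5238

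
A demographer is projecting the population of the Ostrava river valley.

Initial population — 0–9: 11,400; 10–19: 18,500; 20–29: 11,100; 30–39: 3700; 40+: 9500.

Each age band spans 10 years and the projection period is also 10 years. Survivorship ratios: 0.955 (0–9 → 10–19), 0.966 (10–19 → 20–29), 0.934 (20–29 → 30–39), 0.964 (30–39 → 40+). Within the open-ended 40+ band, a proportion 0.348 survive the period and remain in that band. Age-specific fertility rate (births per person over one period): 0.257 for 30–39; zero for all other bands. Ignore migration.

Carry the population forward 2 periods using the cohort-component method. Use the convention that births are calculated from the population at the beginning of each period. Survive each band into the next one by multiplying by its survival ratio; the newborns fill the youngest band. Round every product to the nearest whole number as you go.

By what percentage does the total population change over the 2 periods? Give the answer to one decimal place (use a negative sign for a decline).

-20.4

Period 1:
Births: 3700 × 0.257 = 951
10–19: 11400 × 0.955 = 10887
20–29: 18500 × 0.966 = 17871
30–39: 11100 × 0.934 = 10367
40+: 3700 × 0.964 + 9500 × 0.348 = 3567 + 3306 = 6873
Population now: 0–9=951, 10–19=10887, 20–29=17871, 30–39=10367, 40+=6873
Period 2:
Births: 10367 × 0.257 = 2664
10–19: 951 × 0.955 = 908
20–29: 10887 × 0.966 = 10517
30–39: 17871 × 0.934 = 16692
40+: 10367 × 0.964 + 6873 × 0.348 = 9994 + 2392 = 12386
Population now: 0–9=2664, 10–19=908, 20–29=10517, 30–39=16692, 40+=12386
Total: 54200 → 43167; change = -11033; percentage change = -20.4%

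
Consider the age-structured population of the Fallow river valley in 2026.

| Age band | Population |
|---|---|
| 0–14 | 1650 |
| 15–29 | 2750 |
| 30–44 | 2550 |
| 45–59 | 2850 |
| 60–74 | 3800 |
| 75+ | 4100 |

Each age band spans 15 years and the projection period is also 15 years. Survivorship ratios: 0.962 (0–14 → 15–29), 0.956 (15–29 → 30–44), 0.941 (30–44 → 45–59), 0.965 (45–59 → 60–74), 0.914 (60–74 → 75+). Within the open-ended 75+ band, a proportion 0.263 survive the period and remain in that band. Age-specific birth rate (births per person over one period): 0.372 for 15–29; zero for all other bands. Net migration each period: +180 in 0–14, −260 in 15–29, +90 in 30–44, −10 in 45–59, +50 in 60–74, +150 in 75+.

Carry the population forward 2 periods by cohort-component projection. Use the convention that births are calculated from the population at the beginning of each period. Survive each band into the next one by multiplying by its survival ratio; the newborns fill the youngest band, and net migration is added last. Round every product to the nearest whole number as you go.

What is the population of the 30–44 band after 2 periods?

1359

(Groups numbered youngest = 1 to oldest = 6.)
After projecting period 1:
Births: 2750 × 0.372 = 1023
Group 2: 1650 × 0.962 = 1587
Group 3: 2750 × 0.956 = 2629
Group 4: 2550 × 0.941 = 2400
Group 5: 2850 × 0.965 = 2750
Group 6: 3800 × 0.914 + 4100 × 0.263 = 3473 + 1078 = 4551
Net migration: Group 1 + 180 → 1203; Group 2 − 260 → 1327; Group 3 + 90 → 2719; Group 4 − 10 → 2390; Group 5 + 50 → 2800; Group 6 + 150 → 4701
→ [1203, 1327, 2719, 2390, 2800, 4701]
After projecting period 2:
Births: 1327 × 0.372 = 494
Group 2: 1203 × 0.962 = 1157
Group 3: 1327 × 0.956 = 1269
Group 4: 2719 × 0.941 = 2559
Group 5: 2390 × 0.965 = 2306
Group 6: 2800 × 0.914 + 4701 × 0.263 = 2559 + 1236 = 3795
Net migration: Group 1 + 180 → 674; Group 2 − 260 → 897; Group 3 + 90 → 1359; Group 4 − 10 → 2549; Group 5 + 50 → 2356; Group 6 + 150 → 3945
→ [674, 897, 1359, 2549, 2356, 3945]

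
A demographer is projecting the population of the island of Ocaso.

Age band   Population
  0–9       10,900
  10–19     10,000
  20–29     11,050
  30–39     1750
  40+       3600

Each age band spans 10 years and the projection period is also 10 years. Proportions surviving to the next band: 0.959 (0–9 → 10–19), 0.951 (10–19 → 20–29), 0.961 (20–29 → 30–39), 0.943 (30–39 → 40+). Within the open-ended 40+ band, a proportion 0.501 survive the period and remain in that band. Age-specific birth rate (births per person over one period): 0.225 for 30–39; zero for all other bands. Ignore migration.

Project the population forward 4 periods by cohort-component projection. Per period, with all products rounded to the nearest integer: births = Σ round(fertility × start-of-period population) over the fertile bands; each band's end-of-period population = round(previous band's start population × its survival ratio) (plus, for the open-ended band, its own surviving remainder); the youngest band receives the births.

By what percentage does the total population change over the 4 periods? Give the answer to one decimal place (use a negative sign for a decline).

-38.6

After projecting period 1:
Births: 1750 * 0.225 = 394
10–19: 10900 * 0.959 = 10453
20–29: 10000 * 0.951 = 9510
30–39: 11050 * 0.961 = 10619
40+: 1750 * 0.943 + 3600 * 0.501 = 1650 + 1804 = 3454
Giving 394 / 10453 / 9510 / 10619 / 3454.
After projecting period 2:
Births: 10619 * 0.225 = 2389
10–19: 394 * 0.959 = 378
20–29: 10453 * 0.951 = 9941
30–39: 9510 * 0.961 = 9139
40+: 10619 * 0.943 + 3454 * 0.501 = 10014 + 1730 = 11744
Giving 2389 / 378 / 9941 / 9139 / 11744.
After projecting period 3:
Births: 9139 * 0.225 = 2056
10–19: 2389 * 0.959 = 2291
20–29: 378 * 0.951 = 359
30–39: 9941 * 0.961 = 9553
40+: 9139 * 0.943 + 11744 * 0.501 = 8618 + 5884 = 14502
Giving 2056 / 2291 / 359 / 9553 / 14502.
After projecting period 4:
Births: 9553 * 0.225 = 2149
10–19: 2056 * 0.959 = 1972
20–29: 2291 * 0.951 = 2179
30–39: 359 * 0.961 = 345
40+: 9553 * 0.943 + 14502 * 0.501 = 9008 + 7266 = 16274
Giving 2149 / 1972 / 2179 / 345 / 16274.
Total: 37300 → 22919; change = -14381; percentage change = -38.6%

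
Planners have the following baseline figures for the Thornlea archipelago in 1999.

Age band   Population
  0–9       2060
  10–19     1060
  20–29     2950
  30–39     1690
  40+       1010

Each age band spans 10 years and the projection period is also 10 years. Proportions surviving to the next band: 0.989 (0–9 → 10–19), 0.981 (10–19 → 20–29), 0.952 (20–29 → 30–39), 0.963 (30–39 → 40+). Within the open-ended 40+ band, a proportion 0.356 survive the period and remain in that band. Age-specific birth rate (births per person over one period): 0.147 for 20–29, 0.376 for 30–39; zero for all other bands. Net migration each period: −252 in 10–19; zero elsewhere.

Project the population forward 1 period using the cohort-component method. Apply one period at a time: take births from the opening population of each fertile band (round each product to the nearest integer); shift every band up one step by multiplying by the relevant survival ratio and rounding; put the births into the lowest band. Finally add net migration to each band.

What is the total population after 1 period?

8689

— Period 1 —
Births: 2950 * 0.147 = 434, 1690 * 0.376 = 635 → 1069
10–19: 2060 * 0.989 = 2037
20–29: 1060 * 0.981 = 1040
30–39: 2950 * 0.952 = 2808
40+: 1690 * 0.963 + 1010 * 0.356 = 1627 + 360 = 1987
Net migration: 10–19 − 252 → 1785
End of period: [1069, 1785, 1040, 2808, 1987]
Total after period 1: 1069 + 1785 + 1040 + 2808 + 1987 = 8689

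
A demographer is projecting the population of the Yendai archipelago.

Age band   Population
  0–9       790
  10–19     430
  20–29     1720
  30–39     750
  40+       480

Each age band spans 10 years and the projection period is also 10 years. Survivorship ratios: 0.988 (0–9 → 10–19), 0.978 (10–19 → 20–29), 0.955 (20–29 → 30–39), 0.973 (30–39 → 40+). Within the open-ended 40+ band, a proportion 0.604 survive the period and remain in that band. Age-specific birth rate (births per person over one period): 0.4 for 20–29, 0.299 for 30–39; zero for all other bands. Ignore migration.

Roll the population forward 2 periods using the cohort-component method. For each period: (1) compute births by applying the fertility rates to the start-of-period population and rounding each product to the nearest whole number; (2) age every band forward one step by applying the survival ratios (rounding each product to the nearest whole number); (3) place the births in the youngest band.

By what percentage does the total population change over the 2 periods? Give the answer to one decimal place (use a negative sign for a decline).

18.5

[period 1]
Births: 1720 × 0.4 = 688, 750 × 0.299 = 224 → 912
10–19: 790 × 0.988 = 781
20–29: 430 × 0.978 = 421
30–39: 1720 × 0.955 = 1643
40+: 750 × 0.973 + 480 × 0.604 = 730 + 290 = 1020
Giving 912 / 781 / 421 / 1643 / 1020.
[period 2]
Births: 421 × 0.4 = 168, 1643 × 0.299 = 491 → 659
10–19: 912 × 0.988 = 901
20–29: 781 × 0.978 = 764
30–39: 421 × 0.955 = 402
40+: 1643 × 0.973 + 1020 × 0.604 = 1599 + 616 = 2215
Giving 659 / 901 / 764 / 402 / 2215.
Total: 4170 → 4941; change = 771; percentage change = 18.5%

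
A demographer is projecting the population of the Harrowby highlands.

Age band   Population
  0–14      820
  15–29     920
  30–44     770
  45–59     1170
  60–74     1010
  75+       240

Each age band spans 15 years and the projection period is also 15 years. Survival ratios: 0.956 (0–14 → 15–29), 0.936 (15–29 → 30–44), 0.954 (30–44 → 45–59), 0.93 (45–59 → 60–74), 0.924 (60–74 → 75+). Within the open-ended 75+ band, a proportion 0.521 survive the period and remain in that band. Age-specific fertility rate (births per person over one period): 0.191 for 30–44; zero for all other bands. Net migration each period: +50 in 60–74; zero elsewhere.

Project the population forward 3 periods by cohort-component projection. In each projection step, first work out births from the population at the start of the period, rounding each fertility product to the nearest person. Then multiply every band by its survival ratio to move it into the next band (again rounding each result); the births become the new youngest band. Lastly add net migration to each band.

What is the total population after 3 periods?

[period 1]
Births: 770 × 0.191 = 147
15–29: 820 × 0.956 = 784
30–44: 920 × 0.936 = 861
45–59: 770 × 0.954 = 735
60–74: 1170 × 0.93 = 1088
75+: 1010 × 0.924 + 240 × 0.521 = 933 + 125 = 1058
Net migration: 60–74 + 50 → 1138
→ [147, 784, 861, 735, 1138, 1058]
[period 2]
Births: 861 × 0.191 = 164
15–29: 147 × 0.956 = 141
30–44: 784 × 0.936 = 734
45–59: 861 × 0.954 = 821
60–74: 735 × 0.93 = 684
75+: 1138 × 0.924 + 1058 × 0.521 = 1052 + 551 = 1603
Net migration: 60–74 + 50 → 734
→ [164, 141, 734, 821, 734, 1603]
[period 3]
Births: 734 × 0.191 = 140
15–29: 164 × 0.956 = 157
30–44: 141 × 0.936 = 132
45–59: 734 × 0.954 = 700
60–74: 821 × 0.93 = 764
75+: 734 × 0.924 + 1603 × 0.521 = 678 + 835 = 1513
Net migration: 60–74 + 50 → 814
→ [140, 157, 132, 700, 814, 1513]
Total after period 3: 140 + 157 + 132 + 700 + 814 + 1513 = 3456

3456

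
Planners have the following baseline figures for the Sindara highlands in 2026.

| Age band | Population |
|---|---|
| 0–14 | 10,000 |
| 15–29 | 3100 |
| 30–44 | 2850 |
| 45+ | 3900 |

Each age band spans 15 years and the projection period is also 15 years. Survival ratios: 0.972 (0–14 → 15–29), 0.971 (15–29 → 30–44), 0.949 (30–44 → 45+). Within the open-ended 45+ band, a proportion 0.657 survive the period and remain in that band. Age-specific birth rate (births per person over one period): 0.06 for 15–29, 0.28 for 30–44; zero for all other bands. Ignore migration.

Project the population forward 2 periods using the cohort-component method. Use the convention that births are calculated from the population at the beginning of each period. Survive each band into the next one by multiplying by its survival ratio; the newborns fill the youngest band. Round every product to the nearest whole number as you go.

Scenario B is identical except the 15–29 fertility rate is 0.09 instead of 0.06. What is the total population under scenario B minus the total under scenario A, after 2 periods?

Period 1.
Births: 3100 * 0.06 = 186  |  2850 * 0.28 = 798 ⇒ total 984
15–29: 10000 * 0.972 = 9720
30–44: 3100 * 0.971 = 3010
45+: 2850 * 0.949 + 3900 * 0.657 = 2705 + 2562 = 5267
Giving 984 / 9720 / 3010 / 5267.
Period 2.
Births: 9720 * 0.06 = 583  |  3010 * 0.28 = 843 ⇒ total 1426
15–29: 984 * 0.972 = 956
30–44: 9720 * 0.971 = 9438
45+: 3010 * 0.949 + 5267 * 0.657 = 2856 + 3460 = 6316
Giving 1426 / 956 / 9438 / 6316.
Scenario A total after 2 periods: 18136
Scenario B projection —
Period 1.
Births: 3100 * 0.09 = 279  |  2850 * 0.28 = 798 ⇒ total 1077
15–29: 10000 * 0.972 = 9720
30–44: 3100 * 0.971 = 3010
45+: 2850 * 0.949 + 3900 * 0.657 = 2705 + 2562 = 5267
Giving 1077 / 9720 / 3010 / 5267.
Period 2.
Births: 9720 * 0.09 = 875  |  3010 * 0.28 = 843 ⇒ total 1718
15–29: 1077 * 0.972 = 1047
30–44: 9720 * 0.971 = 9438
45+: 3010 * 0.949 + 5267 * 0.657 = 2856 + 3460 = 6316
Giving 1718 / 1047 / 9438 / 6316.
Scenario B total after 2 periods: 18519
Difference B − A = 18519 − 18136 = 383

383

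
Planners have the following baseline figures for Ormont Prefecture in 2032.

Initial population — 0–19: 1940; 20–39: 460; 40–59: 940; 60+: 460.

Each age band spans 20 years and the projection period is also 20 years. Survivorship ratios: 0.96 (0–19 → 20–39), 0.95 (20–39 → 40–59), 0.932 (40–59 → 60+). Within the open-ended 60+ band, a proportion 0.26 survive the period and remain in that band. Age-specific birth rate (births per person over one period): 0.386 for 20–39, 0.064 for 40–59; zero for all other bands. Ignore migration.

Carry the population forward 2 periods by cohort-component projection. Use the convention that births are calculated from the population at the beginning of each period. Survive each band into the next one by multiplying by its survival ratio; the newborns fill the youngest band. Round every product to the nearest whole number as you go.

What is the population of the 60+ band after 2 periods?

666

Numbering the groups 1..4 from youngest to oldest:
[period 1]
Births: 460 × 0.386 = 178  |  940 × 0.064 = 60 → total 238
Group 2: 1940 × 0.96 = 1862
Group 3: 460 × 0.95 = 437
Group 4: 940 × 0.932 + 460 × 0.26 = 876 + 120 = 996
Giving 238 / 1862 / 437 / 996.
[period 2]
Births: 1862 × 0.386 = 719  |  437 × 0.064 = 28 → total 747
Group 2: 238 × 0.96 = 228
Group 3: 1862 × 0.95 = 1769
Group 4: 437 × 0.932 + 996 × 0.26 = 407 + 259 = 666
Giving 747 / 228 / 1769 / 666.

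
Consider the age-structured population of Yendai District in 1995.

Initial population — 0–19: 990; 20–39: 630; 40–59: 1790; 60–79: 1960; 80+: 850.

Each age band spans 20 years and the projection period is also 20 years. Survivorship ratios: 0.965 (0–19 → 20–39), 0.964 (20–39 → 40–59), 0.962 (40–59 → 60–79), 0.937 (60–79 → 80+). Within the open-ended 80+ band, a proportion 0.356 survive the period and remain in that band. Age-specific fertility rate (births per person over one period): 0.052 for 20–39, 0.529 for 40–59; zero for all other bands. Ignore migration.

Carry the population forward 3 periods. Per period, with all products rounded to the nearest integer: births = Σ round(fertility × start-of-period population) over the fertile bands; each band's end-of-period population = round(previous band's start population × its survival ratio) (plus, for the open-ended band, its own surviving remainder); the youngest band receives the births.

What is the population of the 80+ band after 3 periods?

1393

Period 1.
Births: 630 * 0.052 = 33 ; 1790 * 0.529 = 947 → total 980
20–39: 990 * 0.965 = 955
40–59: 630 * 0.964 = 607
60–79: 1790 * 0.962 = 1722
80+: 1960 * 0.937 + 850 * 0.356 = 1837 + 303 = 2140
Giving 980 / 955 / 607 / 1722 / 2140.
Period 2.
Births: 955 * 0.052 = 50 ; 607 * 0.529 = 321 → total 371
20–39: 980 * 0.965 = 946
40–59: 955 * 0.964 = 921
60–79: 607 * 0.962 = 584
80+: 1722 * 0.937 + 2140 * 0.356 = 1614 + 762 = 2376
Giving 371 / 946 / 921 / 584 / 2376.
Period 3.
Births: 946 * 0.052 = 49 ; 921 * 0.529 = 487 → total 536
20–39: 371 * 0.965 = 358
40–59: 946 * 0.964 = 912
60–79: 921 * 0.962 = 886
80+: 584 * 0.937 + 2376 * 0.356 = 547 + 846 = 1393
Giving 536 / 358 / 912 / 886 / 1393.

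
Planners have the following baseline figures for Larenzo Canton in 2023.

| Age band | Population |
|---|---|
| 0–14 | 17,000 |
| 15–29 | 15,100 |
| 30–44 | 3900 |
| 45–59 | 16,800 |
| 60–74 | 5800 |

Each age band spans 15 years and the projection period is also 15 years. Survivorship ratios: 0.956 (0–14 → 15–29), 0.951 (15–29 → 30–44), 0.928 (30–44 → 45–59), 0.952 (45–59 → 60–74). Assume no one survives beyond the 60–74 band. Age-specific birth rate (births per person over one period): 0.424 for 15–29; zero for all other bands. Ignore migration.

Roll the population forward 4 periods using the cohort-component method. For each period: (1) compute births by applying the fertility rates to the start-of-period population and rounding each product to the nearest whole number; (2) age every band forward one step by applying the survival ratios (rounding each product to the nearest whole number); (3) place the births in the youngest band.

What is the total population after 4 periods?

Period 1.
Births: 15100 * 0.424 = 6402
15–29: 17000 * 0.956 = 16252
30–44: 15100 * 0.951 = 14360
45–59: 3900 * 0.928 = 3619
60–74: 16800 * 0.952 = 15994
End of period: [6402, 16252, 14360, 3619, 15994]
Period 2.
Births: 16252 * 0.424 = 6891
15–29: 6402 * 0.956 = 6120
30–44: 16252 * 0.951 = 15456
45–59: 14360 * 0.928 = 13326
60–74: 3619 * 0.952 = 3445
End of period: [6891, 6120, 15456, 13326, 3445]
Period 3.
Births: 6120 * 0.424 = 2595
15–29: 6891 * 0.956 = 6588
30–44: 6120 * 0.951 = 5820
45–59: 15456 * 0.928 = 14343
60–74: 13326 * 0.952 = 12686
End of period: [2595, 6588, 5820, 14343, 12686]
Period 4.
Births: 6588 * 0.424 = 2793
15–29: 2595 * 0.956 = 2481
30–44: 6588 * 0.951 = 6265
45–59: 5820 * 0.928 = 5401
60–74: 14343 * 0.952 = 13655
End of period: [2793, 2481, 6265, 5401, 13655]
Total after period 4: 2793 + 2481 + 6265 + 5401 + 13655 = 30595

30595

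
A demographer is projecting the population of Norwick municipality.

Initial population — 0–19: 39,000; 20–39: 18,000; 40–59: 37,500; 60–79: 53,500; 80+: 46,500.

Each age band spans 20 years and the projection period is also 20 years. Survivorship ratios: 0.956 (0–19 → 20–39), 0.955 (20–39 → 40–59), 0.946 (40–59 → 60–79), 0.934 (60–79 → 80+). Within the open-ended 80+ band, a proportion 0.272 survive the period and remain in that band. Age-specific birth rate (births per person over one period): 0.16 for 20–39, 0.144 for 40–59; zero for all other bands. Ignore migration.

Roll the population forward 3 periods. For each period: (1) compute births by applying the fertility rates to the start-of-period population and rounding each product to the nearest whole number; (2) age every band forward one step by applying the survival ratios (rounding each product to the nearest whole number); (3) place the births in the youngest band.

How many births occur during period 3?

6394

Let band 1 be 0–19 through band 5 = 80+.
[period 1]
Births: 18000 * 0.16 = 2880, 37500 * 0.144 = 5400 → 8280
Band 2: 39000 * 0.956 = 37284
Band 3: 18000 * 0.955 = 17190
Band 4: 37500 * 0.946 = 35475
Band 5: 53500 * 0.934 + 46500 * 0.272 = 49969 + 12648 = 62617
End of period: [8280, 37284, 17190, 35475, 62617]
[period 2]
Births: 37284 * 0.16 = 5965, 17190 * 0.144 = 2475 → 8440
Band 2: 8280 * 0.956 = 7916
Band 3: 37284 * 0.955 = 35606
Band 4: 17190 * 0.946 = 16262
Band 5: 35475 * 0.934 + 62617 * 0.272 = 33134 + 17032 = 50166
End of period: [8440, 7916, 35606, 16262, 50166]
[period 3]
Births: 7916 * 0.16 = 1267, 35606 * 0.144 = 5127 → 6394
Band 2: 8440 * 0.956 = 8069
Band 3: 7916 * 0.955 = 7560
Band 4: 35606 * 0.946 = 33683
Band 5: 16262 * 0.934 + 50166 * 0.272 = 15189 + 13645 = 28834
End of period: [6394, 8069, 7560, 33683, 28834]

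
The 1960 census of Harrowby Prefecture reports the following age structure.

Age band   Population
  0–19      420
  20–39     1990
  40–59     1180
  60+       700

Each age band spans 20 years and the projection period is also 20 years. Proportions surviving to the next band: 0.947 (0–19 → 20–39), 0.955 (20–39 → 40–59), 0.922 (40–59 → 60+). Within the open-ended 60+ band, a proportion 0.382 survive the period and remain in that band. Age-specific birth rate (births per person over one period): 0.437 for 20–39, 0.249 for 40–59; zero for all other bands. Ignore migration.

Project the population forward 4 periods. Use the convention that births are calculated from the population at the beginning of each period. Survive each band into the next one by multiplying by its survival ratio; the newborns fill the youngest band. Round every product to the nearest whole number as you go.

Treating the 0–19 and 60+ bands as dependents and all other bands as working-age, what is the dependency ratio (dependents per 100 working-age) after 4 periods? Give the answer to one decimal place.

173.7

[period 1]
Births: 1990 × 0.437 = 870 ; 1180 × 0.249 = 294 ⇒ total 1164
20–39: 420 × 0.947 = 398
40–59: 1990 × 0.955 = 1900
60+: 1180 × 0.922 + 700 × 0.382 = 1088 + 267 = 1355
Giving 1164 / 398 / 1900 / 1355.
[period 2]
Births: 398 × 0.437 = 174 ; 1900 × 0.249 = 473 ⇒ total 647
20–39: 1164 × 0.947 = 1102
40–59: 398 × 0.955 = 380
60+: 1900 × 0.922 + 1355 × 0.382 = 1752 + 518 = 2270
Giving 647 / 1102 / 380 / 2270.
[period 3]
Births: 1102 × 0.437 = 482 ; 380 × 0.249 = 95 ⇒ total 577
20–39: 647 × 0.947 = 613
40–59: 1102 × 0.955 = 1052
60+: 380 × 0.922 + 2270 × 0.382 = 350 + 867 = 1217
Giving 577 / 613 / 1052 / 1217.
[period 4]
Births: 613 × 0.437 = 268 ; 1052 × 0.249 = 262 ⇒ total 530
20–39: 577 × 0.947 = 546
40–59: 613 × 0.955 = 585
60+: 1052 × 0.922 + 1217 × 0.382 = 970 + 465 = 1435
Giving 530 / 546 / 585 / 1435.
Dependents (band 0–19 + band 60+) = 530 + 1435 = 1965; working-age = 1131; ratio = 1965/1131 × 100 = 173.7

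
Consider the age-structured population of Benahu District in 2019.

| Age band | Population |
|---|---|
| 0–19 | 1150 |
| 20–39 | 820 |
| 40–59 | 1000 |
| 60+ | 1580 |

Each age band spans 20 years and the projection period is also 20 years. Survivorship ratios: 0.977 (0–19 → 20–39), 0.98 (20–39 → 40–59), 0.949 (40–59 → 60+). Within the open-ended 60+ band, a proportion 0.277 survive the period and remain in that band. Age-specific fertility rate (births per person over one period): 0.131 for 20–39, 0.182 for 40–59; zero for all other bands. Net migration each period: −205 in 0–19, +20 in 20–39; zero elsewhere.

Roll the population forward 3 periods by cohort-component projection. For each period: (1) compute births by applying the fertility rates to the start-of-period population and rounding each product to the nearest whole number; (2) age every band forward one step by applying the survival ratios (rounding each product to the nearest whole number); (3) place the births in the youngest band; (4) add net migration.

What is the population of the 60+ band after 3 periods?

Call the groups 1 to 4, youngest first.
Period 1.
Births: 820 × 0.131 = 107  |  1000 × 0.182 = 182 → 289
Group 2: 1150 × 0.977 = 1124
Group 3: 820 × 0.98 = 804
Group 4: 1000 × 0.949 + 1580 × 0.277 = 949 + 438 = 1387
Net migration: Group 1 − 205 → 84; Group 2 + 20 → 1144
Giving 84 / 1144 / 804 / 1387.
Period 2.
Births: 1144 × 0.131 = 150  |  804 × 0.182 = 146 → 296
Group 2: 84 × 0.977 = 82
Group 3: 1144 × 0.98 = 1121
Group 4: 804 × 0.949 + 1387 × 0.277 = 763 + 384 = 1147
Net migration: Group 1 − 205 → 91; Group 2 + 20 → 102
Giving 91 / 102 / 1121 / 1147.
Period 3.
Births: 102 × 0.131 = 13  |  1121 × 0.182 = 204 → 217
Group 2: 91 × 0.977 = 89
Group 3: 102 × 0.98 = 100
Group 4: 1121 × 0.949 + 1147 × 0.277 = 1064 + 318 = 1382
Net migration: Group 1 − 205 → 12; Group 2 + 20 → 109
Giving 12 / 109 / 100 / 1382.

1382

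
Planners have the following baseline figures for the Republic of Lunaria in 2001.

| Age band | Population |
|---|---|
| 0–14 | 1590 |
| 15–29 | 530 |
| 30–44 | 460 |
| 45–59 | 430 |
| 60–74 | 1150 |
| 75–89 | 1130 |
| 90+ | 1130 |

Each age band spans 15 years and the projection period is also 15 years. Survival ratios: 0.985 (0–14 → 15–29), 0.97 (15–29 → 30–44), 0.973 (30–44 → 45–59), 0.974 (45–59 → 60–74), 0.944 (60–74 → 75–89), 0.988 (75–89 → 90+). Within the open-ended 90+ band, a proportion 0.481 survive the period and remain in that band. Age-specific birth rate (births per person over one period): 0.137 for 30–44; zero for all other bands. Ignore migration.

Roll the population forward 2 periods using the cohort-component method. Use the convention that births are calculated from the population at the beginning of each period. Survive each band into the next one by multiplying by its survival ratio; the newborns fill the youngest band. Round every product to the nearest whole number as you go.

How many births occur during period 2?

70

(Groups numbered youngest = 1 to oldest = 7.)
Period 1:
Births: 460 × 0.137 = 63
Group 2: 1590 × 0.985 = 1566
Group 3: 530 × 0.97 = 514
Group 4: 460 × 0.973 = 448
Group 5: 430 × 0.974 = 419
Group 6: 1150 × 0.944 = 1086
Group 7: 1130 × 0.988 + 1130 × 0.481 = 1116 + 544 = 1660
Giving 63 / 1566 / 514 / 448 / 419 / 1086 / 1660.
Period 2:
Births: 514 × 0.137 = 70
Group 2: 63 × 0.985 = 62
Group 3: 1566 × 0.97 = 1519
Group 4: 514 × 0.973 = 500
Group 5: 448 × 0.974 = 436
Group 6: 419 × 0.944 = 396
Group 7: 1086 × 0.988 + 1660 × 0.481 = 1073 + 798 = 1871
Giving 70 / 62 / 1519 / 500 / 436 / 396 / 1871.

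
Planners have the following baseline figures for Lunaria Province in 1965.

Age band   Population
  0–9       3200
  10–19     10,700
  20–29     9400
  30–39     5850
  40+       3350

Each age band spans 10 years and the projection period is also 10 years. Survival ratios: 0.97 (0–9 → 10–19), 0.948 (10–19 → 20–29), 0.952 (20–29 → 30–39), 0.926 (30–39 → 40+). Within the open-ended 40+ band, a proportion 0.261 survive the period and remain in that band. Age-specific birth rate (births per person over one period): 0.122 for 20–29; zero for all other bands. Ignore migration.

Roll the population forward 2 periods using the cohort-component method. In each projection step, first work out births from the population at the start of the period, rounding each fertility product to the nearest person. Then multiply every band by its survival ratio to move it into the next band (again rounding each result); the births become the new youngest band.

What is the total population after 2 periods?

24880

Period 1:
Births: 9400 × 0.122 = 1147
10–19: 3200 × 0.97 = 3104
20–29: 10700 × 0.948 = 10144
30–39: 9400 × 0.952 = 8949
40+: 5850 × 0.926 + 3350 × 0.261 = 5417 + 874 = 6291
End of period: [1147, 3104, 10144, 8949, 6291]
Period 2:
Births: 10144 × 0.122 = 1238
10–19: 1147 × 0.97 = 1113
20–29: 3104 × 0.948 = 2943
30–39: 10144 × 0.952 = 9657
40+: 8949 × 0.926 + 6291 × 0.261 = 8287 + 1642 = 9929
End of period: [1238, 1113, 2943, 9657, 9929]
Total after period 2: 1238 + 1113 + 2943 + 9657 + 9929 = 24880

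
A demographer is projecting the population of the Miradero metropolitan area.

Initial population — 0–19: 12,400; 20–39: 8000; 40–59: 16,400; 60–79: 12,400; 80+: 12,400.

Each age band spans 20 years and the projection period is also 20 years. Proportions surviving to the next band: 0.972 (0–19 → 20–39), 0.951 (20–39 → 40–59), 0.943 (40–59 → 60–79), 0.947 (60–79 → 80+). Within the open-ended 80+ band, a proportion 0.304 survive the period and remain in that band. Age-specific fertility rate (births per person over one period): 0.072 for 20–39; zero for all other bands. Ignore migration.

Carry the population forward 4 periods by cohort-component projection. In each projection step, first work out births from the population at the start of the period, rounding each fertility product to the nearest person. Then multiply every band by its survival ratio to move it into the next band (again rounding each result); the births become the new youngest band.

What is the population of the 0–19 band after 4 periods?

Period 1.
Births: 8000 * 0.072 = 576
20–39: 12400 * 0.972 = 12053
40–59: 8000 * 0.951 = 7608
60–79: 16400 * 0.943 = 15465
80+: 12400 * 0.947 + 12400 * 0.304 = 11743 + 3770 = 15513
End of period: [576, 12053, 7608, 15465, 15513]
Period 2.
Births: 12053 * 0.072 = 868
20–39: 576 * 0.972 = 560
40–59: 12053 * 0.951 = 11462
60–79: 7608 * 0.943 = 7174
80+: 15465 * 0.947 + 15513 * 0.304 = 14645 + 4716 = 19361
End of period: [868, 560, 11462, 7174, 19361]
Period 3.
Births: 560 * 0.072 = 40
20–39: 868 * 0.972 = 844
40–59: 560 * 0.951 = 533
60–79: 11462 * 0.943 = 10809
80+: 7174 * 0.947 + 19361 * 0.304 = 6794 + 5886 = 12680
End of period: [40, 844, 533, 10809, 12680]
Period 4.
Births: 844 * 0.072 = 61
20–39: 40 * 0.972 = 39
40–59: 844 * 0.951 = 803
60–79: 533 * 0.943 = 503
80+: 10809 * 0.947 + 12680 * 0.304 = 10236 + 3855 = 14091
End of period: [61, 39, 803, 503, 14091]

61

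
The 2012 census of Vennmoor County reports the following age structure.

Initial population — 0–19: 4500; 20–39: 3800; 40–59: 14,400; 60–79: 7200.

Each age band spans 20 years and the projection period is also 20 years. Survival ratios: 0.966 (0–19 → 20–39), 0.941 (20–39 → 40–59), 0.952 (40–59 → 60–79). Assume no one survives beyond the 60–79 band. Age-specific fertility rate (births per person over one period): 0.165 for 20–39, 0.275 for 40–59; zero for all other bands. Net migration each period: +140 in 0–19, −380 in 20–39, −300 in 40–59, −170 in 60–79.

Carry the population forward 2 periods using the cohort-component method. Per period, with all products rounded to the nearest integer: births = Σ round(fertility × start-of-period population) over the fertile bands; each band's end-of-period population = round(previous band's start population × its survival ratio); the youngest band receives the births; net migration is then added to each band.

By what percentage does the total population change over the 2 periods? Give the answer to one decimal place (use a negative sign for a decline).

-59.0

(Groups numbered youngest = 1 to oldest = 4.)
Period 1.
Births: 3800 * 0.165 = 627  |  14400 * 0.275 = 3960 — total 4587
Group 2: 4500 * 0.966 = 4347
Group 3: 3800 * 0.941 = 3576
Group 4: 14400 * 0.952 = 13709
Net migration: Group 1 + 140 → 4727; Group 2 − 380 → 3967; Group 3 − 300 → 3276; Group 4 − 170 → 13539
Giving 4727 / 3967 / 3276 / 13539.
Period 2.
Births: 3967 * 0.165 = 655  |  3276 * 0.275 = 901 — total 1556
Group 2: 4727 * 0.966 = 4566
Group 3: 3967 * 0.941 = 3733
Group 4: 3276 * 0.952 = 3119
Net migration: Group 1 + 140 → 1696; Group 2 − 380 → 4186; Group 3 − 300 → 3433; Group 4 − 170 → 2949
Giving 1696 / 4186 / 3433 / 2949.
Total: 29900 → 12264; change = -17636; percentage change = -59.0%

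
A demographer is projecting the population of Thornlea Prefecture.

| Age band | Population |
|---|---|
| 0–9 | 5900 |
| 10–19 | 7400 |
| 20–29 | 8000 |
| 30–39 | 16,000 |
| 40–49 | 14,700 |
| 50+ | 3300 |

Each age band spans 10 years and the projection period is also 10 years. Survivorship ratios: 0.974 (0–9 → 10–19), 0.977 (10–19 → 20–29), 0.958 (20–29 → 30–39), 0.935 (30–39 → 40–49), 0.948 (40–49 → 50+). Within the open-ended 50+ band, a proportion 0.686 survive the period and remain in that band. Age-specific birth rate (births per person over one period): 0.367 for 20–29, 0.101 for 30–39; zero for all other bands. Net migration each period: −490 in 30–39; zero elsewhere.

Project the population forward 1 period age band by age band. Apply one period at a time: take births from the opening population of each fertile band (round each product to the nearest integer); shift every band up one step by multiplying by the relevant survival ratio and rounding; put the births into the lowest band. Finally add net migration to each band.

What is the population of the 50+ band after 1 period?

16200

(Bands numbered youngest = 1 to oldest = 6.)
Period 1.
Births: 8000 × 0.367 = 2936 ; 16000 × 0.101 = 1616 — total 4552
Band 2: 5900 × 0.974 = 5747
Band 3: 7400 × 0.977 = 7230
Band 4: 8000 × 0.958 = 7664
Band 5: 16000 × 0.935 = 14960
Band 6: 14700 × 0.948 + 3300 × 0.686 = 13936 + 2264 = 16200
Net migration: Band 4 − 490 → 7174
Giving 4552 / 5747 / 7230 / 7174 / 14960 / 16200.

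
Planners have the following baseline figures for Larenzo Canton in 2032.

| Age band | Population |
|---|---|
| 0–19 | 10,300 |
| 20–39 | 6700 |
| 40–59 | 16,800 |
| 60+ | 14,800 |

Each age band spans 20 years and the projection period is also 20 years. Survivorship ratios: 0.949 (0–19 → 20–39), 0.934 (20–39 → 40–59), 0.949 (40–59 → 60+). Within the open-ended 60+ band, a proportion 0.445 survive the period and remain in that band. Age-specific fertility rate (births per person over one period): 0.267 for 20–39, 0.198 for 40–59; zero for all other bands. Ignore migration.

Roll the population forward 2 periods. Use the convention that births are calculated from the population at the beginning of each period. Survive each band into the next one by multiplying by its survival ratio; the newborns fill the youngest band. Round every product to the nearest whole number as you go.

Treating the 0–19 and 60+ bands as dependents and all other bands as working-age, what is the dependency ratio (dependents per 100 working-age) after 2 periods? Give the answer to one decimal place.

(Bands numbered youngest = 1 to oldest = 4.)
[period 1]
Births: 6700 * 0.267 = 1789 ; 16800 * 0.198 = 3326 → 5115
Band 2: 10300 * 0.949 = 9775
Band 3: 6700 * 0.934 = 6258
Band 4: 16800 * 0.949 + 14800 * 0.445 = 15943 + 6586 = 22529
Population now: 0–19=5115, 20–39=9775, 40–59=6258, 60+=22529
[period 2]
Births: 9775 * 0.267 = 2610 ; 6258 * 0.198 = 1239 → 3849
Band 2: 5115 * 0.949 = 4854
Band 3: 9775 * 0.934 = 9130
Band 4: 6258 * 0.949 + 22529 * 0.445 = 5939 + 10025 = 15964
Population now: 0–19=3849, 20–39=4854, 40–59=9130, 60+=15964
Dependents (band 0–19 + band 60+) = 3849 + 15964 = 19813; working-age = 13984; ratio = 19813/13984 × 100 = 141.7

141.7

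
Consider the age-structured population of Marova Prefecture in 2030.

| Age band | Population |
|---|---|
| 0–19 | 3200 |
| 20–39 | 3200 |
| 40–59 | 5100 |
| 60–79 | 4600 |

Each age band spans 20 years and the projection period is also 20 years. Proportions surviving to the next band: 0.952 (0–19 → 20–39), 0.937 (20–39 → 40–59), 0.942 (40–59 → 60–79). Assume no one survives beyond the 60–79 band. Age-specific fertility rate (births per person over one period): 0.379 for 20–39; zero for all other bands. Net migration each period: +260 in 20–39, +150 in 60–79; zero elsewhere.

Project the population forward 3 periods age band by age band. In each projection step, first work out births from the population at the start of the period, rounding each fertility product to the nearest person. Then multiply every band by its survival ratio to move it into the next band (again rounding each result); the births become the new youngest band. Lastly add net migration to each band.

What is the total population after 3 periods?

After projecting period 1:
Births: 3200 * 0.379 = 1213
20–39: 3200 * 0.952 = 3046
40–59: 3200 * 0.937 = 2998
60–79: 5100 * 0.942 = 4804
Net migration: 20–39 + 260 → 3306; 60–79 + 150 → 4954
Giving 1213 / 3306 / 2998 / 4954.
After projecting period 2:
Births: 3306 * 0.379 = 1253
20–39: 1213 * 0.952 = 1155
40–59: 3306 * 0.937 = 3098
60–79: 2998 * 0.942 = 2824
Net migration: 20–39 + 260 → 1415; 60–79 + 150 → 2974
Giving 1253 / 1415 / 3098 / 2974.
After projecting period 3:
Births: 1415 * 0.379 = 536
20–39: 1253 * 0.952 = 1193
40–59: 1415 * 0.937 = 1326
60–79: 3098 * 0.942 = 2918
Net migration: 20–39 + 260 → 1453; 60–79 + 150 → 3068
Giving 536 / 1453 / 1326 / 3068.
Total after period 3: 536 + 1453 + 1326 + 3068 = 6383

6383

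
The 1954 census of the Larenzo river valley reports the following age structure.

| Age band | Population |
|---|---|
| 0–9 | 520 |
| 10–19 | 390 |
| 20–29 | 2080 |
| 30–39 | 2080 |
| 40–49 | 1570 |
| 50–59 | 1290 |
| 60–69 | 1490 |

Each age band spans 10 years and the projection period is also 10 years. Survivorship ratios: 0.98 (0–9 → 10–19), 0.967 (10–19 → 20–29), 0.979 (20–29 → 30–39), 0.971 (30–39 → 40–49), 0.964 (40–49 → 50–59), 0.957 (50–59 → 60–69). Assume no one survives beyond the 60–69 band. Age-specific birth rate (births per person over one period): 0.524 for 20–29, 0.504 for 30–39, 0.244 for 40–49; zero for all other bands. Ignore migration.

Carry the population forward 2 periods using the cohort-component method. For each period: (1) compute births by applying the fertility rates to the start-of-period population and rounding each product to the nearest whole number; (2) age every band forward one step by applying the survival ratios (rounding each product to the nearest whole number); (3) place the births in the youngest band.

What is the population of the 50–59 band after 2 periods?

1947

(Bands numbered youngest = 1 to oldest = 7.)
— Period 1 —
Births: 2080 × 0.524 = 1090  |  2080 × 0.504 = 1048  |  1570 × 0.244 = 383 → total 2521
Band 2: 520 × 0.98 = 510
Band 3: 390 × 0.967 = 377
Band 4: 2080 × 0.979 = 2036
Band 5: 2080 × 0.971 = 2020
Band 6: 1570 × 0.964 = 1513
Band 7: 1290 × 0.957 = 1235
Giving 2521 / 510 / 377 / 2036 / 2020 / 1513 / 1235.
— Period 2 —
Births: 377 × 0.524 = 198  |  2036 × 0.504 = 1026  |  2020 × 0.244 = 493 → total 1717
Band 2: 2521 × 0.98 = 2471
Band 3: 510 × 0.967 = 493
Band 4: 377 × 0.979 = 369
Band 5: 2036 × 0.971 = 1977
Band 6: 2020 × 0.964 = 1947
Band 7: 1513 × 0.957 = 1448
Giving 1717 / 2471 / 493 / 369 / 1977 / 1947 / 1448.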